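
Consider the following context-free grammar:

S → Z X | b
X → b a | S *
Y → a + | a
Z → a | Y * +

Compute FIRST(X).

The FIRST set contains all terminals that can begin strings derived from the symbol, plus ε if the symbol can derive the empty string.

We compute FIRST(X) using the standard algorithm.
FIRST(S) = {a, b}
FIRST(X) = {a, b}
FIRST(Y) = {a}
FIRST(Z) = {a}
Therefore, FIRST(X) = {a, b}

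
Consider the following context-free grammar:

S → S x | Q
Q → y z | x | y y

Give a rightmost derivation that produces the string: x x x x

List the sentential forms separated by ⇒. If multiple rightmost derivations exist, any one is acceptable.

S ⇒ S x ⇒ S x x ⇒ S x x x ⇒ Q x x x ⇒ x x x x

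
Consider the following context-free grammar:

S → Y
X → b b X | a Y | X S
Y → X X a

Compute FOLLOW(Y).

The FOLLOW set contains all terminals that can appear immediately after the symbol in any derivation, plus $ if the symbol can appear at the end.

We compute FOLLOW(Y) using the standard algorithm.
FOLLOW(S) starts with {$}.
FIRST(S) = {a, b}
FIRST(X) = {a, b}
FIRST(Y) = {a, b}
FOLLOW(S) = {$, a, b}
FOLLOW(X) = {a, b}
FOLLOW(Y) = {$, a, b}
Therefore, FOLLOW(Y) = {$, a, b}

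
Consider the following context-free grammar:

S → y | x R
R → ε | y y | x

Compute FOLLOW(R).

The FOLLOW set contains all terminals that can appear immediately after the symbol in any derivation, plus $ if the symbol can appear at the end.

We compute FOLLOW(R) using the standard algorithm.
FOLLOW(S) starts with {$}.
FIRST(R) = {x, y, ε}
FIRST(S) = {x, y}
FOLLOW(R) = {$}
FOLLOW(S) = {$}
Therefore, FOLLOW(R) = {$}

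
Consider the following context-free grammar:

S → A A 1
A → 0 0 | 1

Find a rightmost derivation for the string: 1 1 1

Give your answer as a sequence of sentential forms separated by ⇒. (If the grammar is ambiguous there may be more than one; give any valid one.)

S ⇒ A A 1 ⇒ A 1 1 ⇒ 1 1 1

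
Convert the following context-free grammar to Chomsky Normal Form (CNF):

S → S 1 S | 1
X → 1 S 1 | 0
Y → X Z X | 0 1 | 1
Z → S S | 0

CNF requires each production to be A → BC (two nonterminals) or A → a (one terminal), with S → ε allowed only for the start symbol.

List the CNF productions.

T1 → 1; S → 1; X → 0; T0 → 0; Y → 1; Z → 0; S → S X0; X0 → T1 S; X → T1 X1; X1 → S T1; Y → X X2; X2 → Z X; Y → T0 T1; Z → S S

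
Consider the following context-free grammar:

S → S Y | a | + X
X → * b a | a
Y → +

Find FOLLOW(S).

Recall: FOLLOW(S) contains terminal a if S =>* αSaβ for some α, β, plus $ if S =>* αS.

We compute FOLLOW(S) using the standard algorithm.
FOLLOW(S) starts with {$}.
FIRST(S) = {+, a}
FIRST(X) = {*, a}
FIRST(Y) = {+}
FOLLOW(S) = {$, +}
FOLLOW(X) = {$, +}
FOLLOW(Y) = {$, +}
Therefore, FOLLOW(S) = {$, +}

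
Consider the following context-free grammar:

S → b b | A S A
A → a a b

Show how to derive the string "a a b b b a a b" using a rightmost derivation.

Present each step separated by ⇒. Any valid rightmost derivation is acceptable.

S ⇒ A S A ⇒ A S a a b ⇒ A b b a a b ⇒ a a b b b a a b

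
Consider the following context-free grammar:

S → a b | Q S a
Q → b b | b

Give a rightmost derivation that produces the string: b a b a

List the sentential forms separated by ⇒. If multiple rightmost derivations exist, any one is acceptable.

S ⇒ Q S a ⇒ Q a b a ⇒ b a b a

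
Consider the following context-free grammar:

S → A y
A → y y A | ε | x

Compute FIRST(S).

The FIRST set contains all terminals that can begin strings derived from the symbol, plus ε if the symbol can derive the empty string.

We compute FIRST(S) using the standard algorithm.
FIRST(A) = {x, y, ε}
FIRST(S) = {x, y}
Therefore, FIRST(S) = {x, y}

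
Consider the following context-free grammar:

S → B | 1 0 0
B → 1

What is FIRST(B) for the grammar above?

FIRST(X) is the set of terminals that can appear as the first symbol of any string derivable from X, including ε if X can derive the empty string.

We compute FIRST(B) using the standard algorithm.
FIRST(B) = {1}
FIRST(S) = {1}
Therefore, FIRST(B) = {1}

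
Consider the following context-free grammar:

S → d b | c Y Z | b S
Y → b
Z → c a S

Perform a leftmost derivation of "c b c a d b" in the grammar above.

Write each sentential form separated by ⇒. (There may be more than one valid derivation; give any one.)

S ⇒ c Y Z ⇒ c b Z ⇒ c b c a S ⇒ c b c a d b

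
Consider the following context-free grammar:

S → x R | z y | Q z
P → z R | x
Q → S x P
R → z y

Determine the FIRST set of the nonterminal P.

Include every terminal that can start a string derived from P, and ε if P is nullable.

We compute FIRST(P) using the standard algorithm.
FIRST(P) = {x, z}
FIRST(Q) = {x, z}
FIRST(R) = {z}
FIRST(S) = {x, z}
Therefore, FIRST(P) = {x, z}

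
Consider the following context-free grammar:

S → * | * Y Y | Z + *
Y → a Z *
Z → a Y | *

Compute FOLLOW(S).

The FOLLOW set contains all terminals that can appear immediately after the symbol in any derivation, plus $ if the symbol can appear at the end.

We compute FOLLOW(S) using the standard algorithm.
FOLLOW(S) starts with {$}.
FIRST(S) = {*, a}
FIRST(Y) = {a}
FIRST(Z) = {*, a}
FOLLOW(S) = {$}
FOLLOW(Y) = {$, *, +, a}
FOLLOW(Z) = {*, +}
Therefore, FOLLOW(S) = {$}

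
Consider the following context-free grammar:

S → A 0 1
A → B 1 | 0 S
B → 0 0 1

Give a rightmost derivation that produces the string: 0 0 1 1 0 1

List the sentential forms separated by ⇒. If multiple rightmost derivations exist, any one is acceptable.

S ⇒ A 0 1 ⇒ B 1 0 1 ⇒ 0 0 1 1 0 1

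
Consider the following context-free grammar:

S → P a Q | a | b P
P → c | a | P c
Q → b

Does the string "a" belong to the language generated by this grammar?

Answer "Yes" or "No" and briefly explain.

Yes - a valid derivation exists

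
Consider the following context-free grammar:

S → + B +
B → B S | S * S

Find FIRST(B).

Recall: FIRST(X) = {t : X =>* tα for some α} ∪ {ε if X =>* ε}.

We compute FIRST(B) using the standard algorithm.
FIRST(B) = {+}
FIRST(S) = {+}
Therefore, FIRST(B) = {+}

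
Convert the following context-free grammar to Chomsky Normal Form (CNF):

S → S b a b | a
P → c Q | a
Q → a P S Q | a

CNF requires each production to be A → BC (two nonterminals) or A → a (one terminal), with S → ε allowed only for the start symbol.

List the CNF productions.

TB → b; TA → a; S → a; TC → c; P → a; Q → a; S → S X0; X0 → TB X1; X1 → TA TB; P → TC Q; Q → TA X2; X2 → P X3; X3 → S Q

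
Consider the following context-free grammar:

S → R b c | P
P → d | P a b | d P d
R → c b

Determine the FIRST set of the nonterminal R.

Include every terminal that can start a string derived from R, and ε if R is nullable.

We compute FIRST(R) using the standard algorithm.
FIRST(P) = {d}
FIRST(R) = {c}
FIRST(S) = {c, d}
Therefore, FIRST(R) = {c}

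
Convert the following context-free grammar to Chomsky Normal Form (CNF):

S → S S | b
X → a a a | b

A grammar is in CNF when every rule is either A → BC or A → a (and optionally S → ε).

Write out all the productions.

S → b; TA → a; X → b; S → S S; X → TA X0; X0 → TA TA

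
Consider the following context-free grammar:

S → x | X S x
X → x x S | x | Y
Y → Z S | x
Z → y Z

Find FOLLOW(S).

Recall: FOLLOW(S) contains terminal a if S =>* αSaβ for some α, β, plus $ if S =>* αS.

We compute FOLLOW(S) using the standard algorithm.
FOLLOW(S) starts with {$}.
FIRST(S) = {x, y}
FIRST(X) = {x, y}
FIRST(Y) = {x, y}
FIRST(Z) = {y}
FOLLOW(S) = {$, x, y}
FOLLOW(X) = {x, y}
FOLLOW(Y) = {x, y}
FOLLOW(Z) = {x, y}
Therefore, FOLLOW(S) = {$, x, y}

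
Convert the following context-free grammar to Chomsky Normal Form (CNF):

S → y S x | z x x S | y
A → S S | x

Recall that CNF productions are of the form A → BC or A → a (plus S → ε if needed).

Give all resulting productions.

TY → y; TX → x; TZ → z; S → y; A → x; S → TY X0; X0 → S TX; S → TZ X1; X1 → TX X2; X2 → TX S; A → S S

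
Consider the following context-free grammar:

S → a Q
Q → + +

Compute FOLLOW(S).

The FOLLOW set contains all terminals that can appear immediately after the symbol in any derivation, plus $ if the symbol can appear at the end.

We compute FOLLOW(S) using the standard algorithm.
FOLLOW(S) starts with {$}.
FIRST(Q) = {+}
FIRST(S) = {a}
FOLLOW(Q) = {$}
FOLLOW(S) = {$}
Therefore, FOLLOW(S) = {$}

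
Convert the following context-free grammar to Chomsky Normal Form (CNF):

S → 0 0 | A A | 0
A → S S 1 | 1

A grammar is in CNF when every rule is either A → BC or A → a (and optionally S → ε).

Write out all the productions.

T0 → 0; S → 0; T1 → 1; A → 1; S → T0 T0; S → A A; A → S X0; X0 → S T1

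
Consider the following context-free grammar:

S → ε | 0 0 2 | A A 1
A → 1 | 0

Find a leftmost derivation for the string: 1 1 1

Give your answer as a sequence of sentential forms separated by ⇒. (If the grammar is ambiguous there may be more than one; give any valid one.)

S ⇒ A A 1 ⇒ 1 A 1 ⇒ 1 1 1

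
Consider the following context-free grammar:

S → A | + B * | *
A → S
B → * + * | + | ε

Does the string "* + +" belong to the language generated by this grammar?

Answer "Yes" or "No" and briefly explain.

No - no valid derivation exists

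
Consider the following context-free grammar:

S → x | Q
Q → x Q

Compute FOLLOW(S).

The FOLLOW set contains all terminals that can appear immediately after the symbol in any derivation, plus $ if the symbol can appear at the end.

We compute FOLLOW(S) using the standard algorithm.
FOLLOW(S) starts with {$}.
FIRST(Q) = {x}
FIRST(S) = {x}
FOLLOW(Q) = {$}
FOLLOW(S) = {$}
Therefore, FOLLOW(S) = {$}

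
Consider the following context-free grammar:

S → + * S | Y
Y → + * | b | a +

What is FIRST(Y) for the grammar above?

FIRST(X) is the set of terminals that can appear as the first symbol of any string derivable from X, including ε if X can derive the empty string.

We compute FIRST(Y) using the standard algorithm.
FIRST(S) = {+, a, b}
FIRST(Y) = {+, a, b}
Therefore, FIRST(Y) = {+, a, b}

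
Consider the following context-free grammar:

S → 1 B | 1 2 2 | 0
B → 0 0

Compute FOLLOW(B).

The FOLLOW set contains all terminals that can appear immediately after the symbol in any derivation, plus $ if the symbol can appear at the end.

We compute FOLLOW(B) using the standard algorithm.
FOLLOW(S) starts with {$}.
FIRST(B) = {0}
FIRST(S) = {0, 1}
FOLLOW(B) = {$}
FOLLOW(S) = {$}
Therefore, FOLLOW(B) = {$}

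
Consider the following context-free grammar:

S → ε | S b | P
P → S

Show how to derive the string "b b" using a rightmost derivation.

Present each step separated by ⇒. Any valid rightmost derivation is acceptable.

S ⇒ S b ⇒ S b b ⇒ b b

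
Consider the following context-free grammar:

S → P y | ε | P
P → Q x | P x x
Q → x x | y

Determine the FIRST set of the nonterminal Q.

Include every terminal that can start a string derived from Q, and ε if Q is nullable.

We compute FIRST(Q) using the standard algorithm.
FIRST(P) = {x, y}
FIRST(Q) = {x, y}
FIRST(S) = {x, y, ε}
Therefore, FIRST(Q) = {x, y}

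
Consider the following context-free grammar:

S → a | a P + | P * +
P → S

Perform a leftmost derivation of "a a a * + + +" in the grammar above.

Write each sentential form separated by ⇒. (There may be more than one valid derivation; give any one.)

S ⇒ a P + ⇒ a S + ⇒ a a P + + ⇒ a a S + + ⇒ a a P * + + + ⇒ a a S * + + + ⇒ a a a * + + +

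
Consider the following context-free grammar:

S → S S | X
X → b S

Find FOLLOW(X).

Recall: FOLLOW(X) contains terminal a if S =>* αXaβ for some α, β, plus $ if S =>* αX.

We compute FOLLOW(X) using the standard algorithm.
FOLLOW(S) starts with {$}.
FIRST(S) = {b}
FIRST(X) = {b}
FOLLOW(S) = {$, b}
FOLLOW(X) = {$, b}
Therefore, FOLLOW(X) = {$, b}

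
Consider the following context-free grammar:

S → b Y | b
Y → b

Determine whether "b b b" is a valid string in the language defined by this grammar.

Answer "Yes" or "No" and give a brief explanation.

No - no valid derivation exists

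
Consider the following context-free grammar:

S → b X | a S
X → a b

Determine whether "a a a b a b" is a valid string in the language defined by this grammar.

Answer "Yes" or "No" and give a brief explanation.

Yes - a valid derivation exists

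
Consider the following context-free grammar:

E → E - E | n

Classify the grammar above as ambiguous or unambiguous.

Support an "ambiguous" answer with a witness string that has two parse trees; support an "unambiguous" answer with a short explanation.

Ambiguous - the string 'n - n - n - n - n' has two distinct parse trees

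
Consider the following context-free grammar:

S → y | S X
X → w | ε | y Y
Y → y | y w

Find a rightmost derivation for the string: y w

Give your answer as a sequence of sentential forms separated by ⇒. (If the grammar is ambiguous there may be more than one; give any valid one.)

S ⇒ S X ⇒ S w ⇒ y w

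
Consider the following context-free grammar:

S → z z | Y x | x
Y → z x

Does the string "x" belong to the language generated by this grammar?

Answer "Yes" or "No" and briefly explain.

Yes - a valid derivation exists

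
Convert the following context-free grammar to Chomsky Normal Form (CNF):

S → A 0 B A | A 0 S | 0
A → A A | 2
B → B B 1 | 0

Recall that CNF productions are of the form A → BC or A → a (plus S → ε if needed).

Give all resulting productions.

T0 → 0; S → 0; A → 2; T1 → 1; B → 0; S → A X0; X0 → T0 X1; X1 → B A; S → A X2; X2 → T0 S; A → A A; B → B X3; X3 → B T1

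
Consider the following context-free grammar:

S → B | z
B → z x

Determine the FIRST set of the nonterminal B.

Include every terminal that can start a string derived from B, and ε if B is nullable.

We compute FIRST(B) using the standard algorithm.
FIRST(B) = {z}
FIRST(S) = {z}
Therefore, FIRST(B) = {z}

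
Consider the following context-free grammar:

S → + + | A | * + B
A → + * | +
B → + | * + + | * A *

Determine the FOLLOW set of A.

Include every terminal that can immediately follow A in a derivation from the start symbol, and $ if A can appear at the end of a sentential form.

We compute FOLLOW(A) using the standard algorithm.
FOLLOW(S) starts with {$}.
FIRST(A) = {+}
FIRST(B) = {*, +}
FIRST(S) = {*, +}
FOLLOW(A) = {$, *}
FOLLOW(B) = {$}
FOLLOW(S) = {$}
Therefore, FOLLOW(A) = {$, *}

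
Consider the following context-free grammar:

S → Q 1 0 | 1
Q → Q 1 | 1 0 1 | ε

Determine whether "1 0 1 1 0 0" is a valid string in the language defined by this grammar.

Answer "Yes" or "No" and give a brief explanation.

No - no valid derivation exists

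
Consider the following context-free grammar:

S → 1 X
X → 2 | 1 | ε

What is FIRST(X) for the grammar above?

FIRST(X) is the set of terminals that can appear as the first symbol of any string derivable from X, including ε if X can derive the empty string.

We compute FIRST(X) using the standard algorithm.
FIRST(S) = {1}
FIRST(X) = {1, 2, ε}
Therefore, FIRST(X) = {1, 2, ε}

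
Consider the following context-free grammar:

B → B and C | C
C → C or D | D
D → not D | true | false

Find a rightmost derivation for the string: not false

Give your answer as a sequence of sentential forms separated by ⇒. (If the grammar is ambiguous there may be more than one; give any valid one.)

B ⇒ C ⇒ D ⇒ not D ⇒ not false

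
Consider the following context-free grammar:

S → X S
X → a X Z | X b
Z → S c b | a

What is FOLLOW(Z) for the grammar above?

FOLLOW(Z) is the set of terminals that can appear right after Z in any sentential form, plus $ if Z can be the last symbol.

We compute FOLLOW(Z) using the standard algorithm.
FOLLOW(S) starts with {$}.
FIRST(S) = {a}
FIRST(X) = {a}
FIRST(Z) = {a}
FOLLOW(S) = {$, c}
FOLLOW(X) = {a, b}
FOLLOW(Z) = {a, b}
Therefore, FOLLOW(Z) = {a, b}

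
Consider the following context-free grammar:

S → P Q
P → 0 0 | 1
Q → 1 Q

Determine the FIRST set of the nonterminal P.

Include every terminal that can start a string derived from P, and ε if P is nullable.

We compute FIRST(P) using the standard algorithm.
FIRST(P) = {0, 1}
FIRST(Q) = {1}
FIRST(S) = {0, 1}
Therefore, FIRST(P) = {0, 1}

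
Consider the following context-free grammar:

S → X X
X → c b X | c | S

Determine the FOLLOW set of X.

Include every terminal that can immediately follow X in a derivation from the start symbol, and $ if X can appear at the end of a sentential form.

We compute FOLLOW(X) using the standard algorithm.
FOLLOW(S) starts with {$}.
FIRST(S) = {c}
FIRST(X) = {c}
FOLLOW(S) = {$, c}
FOLLOW(X) = {$, c}
Therefore, FOLLOW(X) = {$, c}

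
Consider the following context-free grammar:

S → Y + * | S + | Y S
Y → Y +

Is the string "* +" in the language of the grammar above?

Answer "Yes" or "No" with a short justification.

No - no valid derivation exists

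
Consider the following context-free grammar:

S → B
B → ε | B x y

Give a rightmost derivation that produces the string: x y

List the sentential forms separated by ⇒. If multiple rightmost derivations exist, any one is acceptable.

S ⇒ B ⇒ B x y ⇒ x y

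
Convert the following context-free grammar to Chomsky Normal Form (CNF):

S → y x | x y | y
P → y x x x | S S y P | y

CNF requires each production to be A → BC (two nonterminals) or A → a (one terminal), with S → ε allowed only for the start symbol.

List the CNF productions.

TY → y; TX → x; S → y; P → y; S → TY TX; S → TX TY; P → TY X0; X0 → TX X1; X1 → TX TX; P → S X2; X2 → S X3; X3 → TY P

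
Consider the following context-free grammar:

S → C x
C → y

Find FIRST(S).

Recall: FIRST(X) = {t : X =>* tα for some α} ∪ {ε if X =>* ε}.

We compute FIRST(S) using the standard algorithm.
FIRST(C) = {y}
FIRST(S) = {y}
Therefore, FIRST(S) = {y}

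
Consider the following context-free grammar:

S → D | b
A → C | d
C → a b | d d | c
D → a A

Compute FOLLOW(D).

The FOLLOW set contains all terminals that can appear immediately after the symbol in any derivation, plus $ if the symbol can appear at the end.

We compute FOLLOW(D) using the standard algorithm.
FOLLOW(S) starts with {$}.
FIRST(A) = {a, c, d}
FIRST(C) = {a, c, d}
FIRST(D) = {a}
FIRST(S) = {a, b}
FOLLOW(A) = {$}
FOLLOW(C) = {$}
FOLLOW(D) = {$}
FOLLOW(S) = {$}
Therefore, FOLLOW(D) = {$}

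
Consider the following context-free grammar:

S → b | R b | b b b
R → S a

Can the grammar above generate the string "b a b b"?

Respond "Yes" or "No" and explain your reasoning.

No - no valid derivation exists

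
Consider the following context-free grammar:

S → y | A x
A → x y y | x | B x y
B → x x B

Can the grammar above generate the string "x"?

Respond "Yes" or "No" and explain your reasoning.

No - no valid derivation exists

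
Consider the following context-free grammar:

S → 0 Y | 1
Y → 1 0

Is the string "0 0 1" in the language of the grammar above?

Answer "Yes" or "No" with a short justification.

No - no valid derivation exists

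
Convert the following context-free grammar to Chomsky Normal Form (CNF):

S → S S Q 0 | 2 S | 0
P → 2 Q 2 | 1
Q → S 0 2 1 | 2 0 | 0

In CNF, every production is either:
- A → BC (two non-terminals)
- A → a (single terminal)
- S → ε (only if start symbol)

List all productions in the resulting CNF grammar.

T0 → 0; T2 → 2; S → 0; P → 1; T1 → 1; Q → 0; S → S X0; X0 → S X1; X1 → Q T0; S → T2 S; P → T2 X2; X2 → Q T2; Q → S X3; X3 → T0 X4; X4 → T2 T1; Q → T2 T0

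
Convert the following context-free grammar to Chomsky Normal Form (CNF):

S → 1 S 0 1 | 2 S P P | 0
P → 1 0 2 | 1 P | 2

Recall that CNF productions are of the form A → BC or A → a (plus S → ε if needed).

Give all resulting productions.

T1 → 1; T0 → 0; T2 → 2; S → 0; P → 2; S → T1 X0; X0 → S X1; X1 → T0 T1; S → T2 X2; X2 → S X3; X3 → P P; P → T1 X4; X4 → T0 T2; P → T1 P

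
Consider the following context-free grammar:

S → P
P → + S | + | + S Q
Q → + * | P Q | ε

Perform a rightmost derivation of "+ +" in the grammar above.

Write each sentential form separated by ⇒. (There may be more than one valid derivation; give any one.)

S ⇒ P ⇒ + S ⇒ + P ⇒ + +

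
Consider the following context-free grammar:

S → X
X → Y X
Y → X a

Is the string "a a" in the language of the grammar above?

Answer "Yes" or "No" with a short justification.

No - no valid derivation exists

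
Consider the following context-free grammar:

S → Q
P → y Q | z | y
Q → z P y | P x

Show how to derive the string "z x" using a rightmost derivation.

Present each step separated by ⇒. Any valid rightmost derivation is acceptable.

S ⇒ Q ⇒ P x ⇒ z x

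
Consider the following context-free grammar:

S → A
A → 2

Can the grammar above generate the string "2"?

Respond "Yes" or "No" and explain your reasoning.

Yes - a valid derivation exists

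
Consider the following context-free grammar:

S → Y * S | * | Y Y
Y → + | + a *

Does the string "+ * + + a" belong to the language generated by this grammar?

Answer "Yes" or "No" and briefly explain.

No - no valid derivation exists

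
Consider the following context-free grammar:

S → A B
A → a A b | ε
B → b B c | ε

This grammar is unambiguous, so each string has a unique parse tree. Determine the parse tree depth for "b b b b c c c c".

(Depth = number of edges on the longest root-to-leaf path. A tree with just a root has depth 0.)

6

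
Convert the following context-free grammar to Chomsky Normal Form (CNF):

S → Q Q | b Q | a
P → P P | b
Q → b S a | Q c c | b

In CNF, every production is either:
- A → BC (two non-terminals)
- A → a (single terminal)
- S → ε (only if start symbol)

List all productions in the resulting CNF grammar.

TB → b; S → a; P → b; TA → a; TC → c; Q → b; S → Q Q; S → TB Q; P → P P; Q → TB X0; X0 → S TA; Q → Q X1; X1 → TC TC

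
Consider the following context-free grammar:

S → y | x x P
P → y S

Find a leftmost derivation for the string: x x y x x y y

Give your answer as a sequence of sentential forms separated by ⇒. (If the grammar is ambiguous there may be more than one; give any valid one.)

S ⇒ x x P ⇒ x x y S ⇒ x x y x x P ⇒ x x y x x y S ⇒ x x y x x y y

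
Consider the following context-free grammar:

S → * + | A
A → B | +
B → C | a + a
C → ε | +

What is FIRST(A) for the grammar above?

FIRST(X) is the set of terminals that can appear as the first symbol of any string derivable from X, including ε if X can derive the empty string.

We compute FIRST(A) using the standard algorithm.
FIRST(A) = {+, a, ε}
FIRST(B) = {+, a, ε}
FIRST(C) = {+, ε}
FIRST(S) = {*, +, a, ε}
Therefore, FIRST(A) = {+, a, ε}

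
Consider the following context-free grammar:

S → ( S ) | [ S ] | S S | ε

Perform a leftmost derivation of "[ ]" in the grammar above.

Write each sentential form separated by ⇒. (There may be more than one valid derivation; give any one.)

S ⇒ [ S ] ⇒ [ S S ] ⇒ [ S ] ⇒ [ ]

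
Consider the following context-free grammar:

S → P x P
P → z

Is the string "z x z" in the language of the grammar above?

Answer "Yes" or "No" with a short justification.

Yes - a valid derivation exists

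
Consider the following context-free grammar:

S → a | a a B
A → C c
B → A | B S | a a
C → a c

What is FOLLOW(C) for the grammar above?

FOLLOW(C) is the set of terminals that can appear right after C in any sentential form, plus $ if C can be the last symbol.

We compute FOLLOW(C) using the standard algorithm.
FOLLOW(S) starts with {$}.
FIRST(A) = {a}
FIRST(B) = {a}
FIRST(C) = {a}
FIRST(S) = {a}
FOLLOW(A) = {$, a}
FOLLOW(B) = {$, a}
FOLLOW(C) = {c}
FOLLOW(S) = {$, a}
Therefore, FOLLOW(C) = {c}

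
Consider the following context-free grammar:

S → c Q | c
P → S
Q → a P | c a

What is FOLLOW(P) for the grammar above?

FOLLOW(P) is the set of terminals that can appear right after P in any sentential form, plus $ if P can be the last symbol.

We compute FOLLOW(P) using the standard algorithm.
FOLLOW(S) starts with {$}.
FIRST(P) = {c}
FIRST(Q) = {a, c}
FIRST(S) = {c}
FOLLOW(P) = {$}
FOLLOW(Q) = {$}
FOLLOW(S) = {$}
Therefore, FOLLOW(P) = {$}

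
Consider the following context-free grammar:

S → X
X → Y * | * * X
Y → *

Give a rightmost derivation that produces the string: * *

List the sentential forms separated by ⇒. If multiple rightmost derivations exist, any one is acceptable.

S ⇒ X ⇒ Y * ⇒ * *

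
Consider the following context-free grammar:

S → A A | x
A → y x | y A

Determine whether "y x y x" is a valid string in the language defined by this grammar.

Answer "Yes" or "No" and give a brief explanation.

Yes - a valid derivation exists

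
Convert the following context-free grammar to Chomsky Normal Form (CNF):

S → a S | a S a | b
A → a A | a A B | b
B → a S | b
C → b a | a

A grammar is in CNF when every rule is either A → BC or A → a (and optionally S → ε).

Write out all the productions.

TA → a; S → b; A → b; B → b; TB → b; C → a; S → TA S; S → TA X0; X0 → S TA; A → TA A; A → TA X1; X1 → A B; B → TA S; C → TB TA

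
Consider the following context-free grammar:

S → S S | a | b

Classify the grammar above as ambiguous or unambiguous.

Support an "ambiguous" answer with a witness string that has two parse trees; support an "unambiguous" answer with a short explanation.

Ambiguous - the string 'a b a b b' has two distinct parse trees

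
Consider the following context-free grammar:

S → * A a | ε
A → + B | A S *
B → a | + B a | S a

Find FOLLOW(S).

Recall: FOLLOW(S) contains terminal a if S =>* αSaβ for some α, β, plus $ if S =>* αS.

We compute FOLLOW(S) using the standard algorithm.
FOLLOW(S) starts with {$}.
FIRST(A) = {+}
FIRST(B) = {*, +, a}
FIRST(S) = {*, ε}
FOLLOW(A) = {*, a}
FOLLOW(B) = {*, a}
FOLLOW(S) = {$, *, a}
Therefore, FOLLOW(S) = {$, *, a}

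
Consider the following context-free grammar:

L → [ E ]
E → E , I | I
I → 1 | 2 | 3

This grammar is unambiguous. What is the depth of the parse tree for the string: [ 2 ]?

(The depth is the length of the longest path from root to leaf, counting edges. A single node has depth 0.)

3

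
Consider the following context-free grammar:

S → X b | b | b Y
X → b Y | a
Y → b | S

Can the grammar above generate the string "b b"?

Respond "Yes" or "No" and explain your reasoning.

Yes - a valid derivation exists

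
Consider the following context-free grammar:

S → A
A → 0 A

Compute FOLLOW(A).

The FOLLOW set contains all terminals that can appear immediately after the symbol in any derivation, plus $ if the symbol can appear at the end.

We compute FOLLOW(A) using the standard algorithm.
FOLLOW(S) starts with {$}.
FIRST(A) = {0}
FIRST(S) = {0}
FOLLOW(A) = {$}
FOLLOW(S) = {$}
Therefore, FOLLOW(A) = {$}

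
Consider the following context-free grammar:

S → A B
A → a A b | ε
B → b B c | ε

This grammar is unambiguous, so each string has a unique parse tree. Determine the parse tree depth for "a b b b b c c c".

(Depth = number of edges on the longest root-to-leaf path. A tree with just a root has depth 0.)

5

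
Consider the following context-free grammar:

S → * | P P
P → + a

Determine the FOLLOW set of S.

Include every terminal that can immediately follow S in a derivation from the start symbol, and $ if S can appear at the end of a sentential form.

We compute FOLLOW(S) using the standard algorithm.
FOLLOW(S) starts with {$}.
FIRST(P) = {+}
FIRST(S) = {*, +}
FOLLOW(P) = {$, +}
FOLLOW(S) = {$}
Therefore, FOLLOW(S) = {$}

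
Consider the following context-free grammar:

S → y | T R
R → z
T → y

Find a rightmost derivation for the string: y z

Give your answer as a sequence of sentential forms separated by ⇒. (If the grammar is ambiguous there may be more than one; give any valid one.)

S ⇒ T R ⇒ T z ⇒ y z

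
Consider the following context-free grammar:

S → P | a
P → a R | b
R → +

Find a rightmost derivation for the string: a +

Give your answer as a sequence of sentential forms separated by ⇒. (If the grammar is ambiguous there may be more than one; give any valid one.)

S ⇒ P ⇒ a R ⇒ a +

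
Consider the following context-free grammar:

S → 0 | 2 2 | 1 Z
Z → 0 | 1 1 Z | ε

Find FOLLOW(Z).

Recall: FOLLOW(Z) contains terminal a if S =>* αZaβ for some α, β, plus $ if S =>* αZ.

We compute FOLLOW(Z) using the standard algorithm.
FOLLOW(S) starts with {$}.
FIRST(S) = {0, 1, 2}
FIRST(Z) = {0, 1, ε}
FOLLOW(S) = {$}
FOLLOW(Z) = {$}
Therefore, FOLLOW(Z) = {$}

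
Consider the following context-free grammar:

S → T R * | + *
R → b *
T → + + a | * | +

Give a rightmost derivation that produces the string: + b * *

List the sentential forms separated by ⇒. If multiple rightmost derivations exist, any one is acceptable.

S ⇒ T R * ⇒ T b * * ⇒ + b * *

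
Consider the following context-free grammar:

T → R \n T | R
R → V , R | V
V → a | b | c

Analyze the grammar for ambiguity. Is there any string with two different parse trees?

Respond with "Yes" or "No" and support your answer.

No - the grammar is unambiguous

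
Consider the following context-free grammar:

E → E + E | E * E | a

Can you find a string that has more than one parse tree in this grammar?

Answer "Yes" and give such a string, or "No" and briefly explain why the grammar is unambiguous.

Yes - the string 'a * a + a * a + a' has two distinct parse trees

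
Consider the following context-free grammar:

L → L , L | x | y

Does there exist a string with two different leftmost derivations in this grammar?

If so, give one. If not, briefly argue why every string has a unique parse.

Yes - the string 'x , y , y , y , y' has two distinct leftmost derivations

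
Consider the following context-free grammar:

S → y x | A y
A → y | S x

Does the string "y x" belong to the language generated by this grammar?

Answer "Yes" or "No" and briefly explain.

Yes - a valid derivation exists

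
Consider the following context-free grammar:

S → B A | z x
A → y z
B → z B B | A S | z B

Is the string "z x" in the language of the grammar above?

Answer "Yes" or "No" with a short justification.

Yes - a valid derivation exists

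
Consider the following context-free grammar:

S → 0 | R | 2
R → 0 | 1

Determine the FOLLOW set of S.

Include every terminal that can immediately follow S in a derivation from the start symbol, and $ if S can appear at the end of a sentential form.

We compute FOLLOW(S) using the standard algorithm.
FOLLOW(S) starts with {$}.
FIRST(R) = {0, 1}
FIRST(S) = {0, 1, 2}
FOLLOW(R) = {$}
FOLLOW(S) = {$}
Therefore, FOLLOW(S) = {$}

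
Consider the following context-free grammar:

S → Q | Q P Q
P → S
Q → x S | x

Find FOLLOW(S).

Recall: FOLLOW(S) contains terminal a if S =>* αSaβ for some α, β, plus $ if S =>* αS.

We compute FOLLOW(S) using the standard algorithm.
FOLLOW(S) starts with {$}.
FIRST(P) = {x}
FIRST(Q) = {x}
FIRST(S) = {x}
FOLLOW(P) = {x}
FOLLOW(Q) = {$, x}
FOLLOW(S) = {$, x}
Therefore, FOLLOW(S) = {$, x}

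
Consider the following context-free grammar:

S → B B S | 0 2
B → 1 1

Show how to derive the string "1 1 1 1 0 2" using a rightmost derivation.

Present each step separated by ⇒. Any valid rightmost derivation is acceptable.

S ⇒ B B S ⇒ B B 0 2 ⇒ B 1 1 0 2 ⇒ 1 1 1 1 0 2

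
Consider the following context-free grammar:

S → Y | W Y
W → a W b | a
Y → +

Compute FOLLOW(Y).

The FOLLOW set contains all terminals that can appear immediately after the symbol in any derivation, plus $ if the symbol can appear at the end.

We compute FOLLOW(Y) using the standard algorithm.
FOLLOW(S) starts with {$}.
FIRST(S) = {+, a}
FIRST(W) = {a}
FIRST(Y) = {+}
FOLLOW(S) = {$}
FOLLOW(W) = {+, b}
FOLLOW(Y) = {$}
Therefore, FOLLOW(Y) = {$}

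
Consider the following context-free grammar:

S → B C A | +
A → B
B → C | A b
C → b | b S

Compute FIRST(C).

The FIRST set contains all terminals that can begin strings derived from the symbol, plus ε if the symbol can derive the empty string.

We compute FIRST(C) using the standard algorithm.
FIRST(A) = {b}
FIRST(B) = {b}
FIRST(C) = {b}
FIRST(S) = {+, b}
Therefore, FIRST(C) = {b}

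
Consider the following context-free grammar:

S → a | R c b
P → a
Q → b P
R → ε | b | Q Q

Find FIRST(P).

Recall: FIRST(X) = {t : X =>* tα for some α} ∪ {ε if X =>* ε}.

We compute FIRST(P) using the standard algorithm.
FIRST(P) = {a}
FIRST(Q) = {b}
FIRST(R) = {b, ε}
FIRST(S) = {a, b, c}
Therefore, FIRST(P) = {a}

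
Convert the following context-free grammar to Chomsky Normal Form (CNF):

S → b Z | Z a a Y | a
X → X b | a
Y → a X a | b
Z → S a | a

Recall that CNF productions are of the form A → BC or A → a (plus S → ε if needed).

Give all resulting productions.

TB → b; TA → a; S → a; X → a; Y → b; Z → a; S → TB Z; S → Z X0; X0 → TA X1; X1 → TA Y; X → X TB; Y → TA X2; X2 → X TA; Z → S TA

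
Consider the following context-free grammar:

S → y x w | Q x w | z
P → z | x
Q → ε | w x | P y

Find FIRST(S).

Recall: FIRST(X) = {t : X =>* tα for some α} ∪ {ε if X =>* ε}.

We compute FIRST(S) using the standard algorithm.
FIRST(P) = {x, z}
FIRST(Q) = {w, x, z, ε}
FIRST(S) = {w, x, y, z}
Therefore, FIRST(S) = {w, x, y, z}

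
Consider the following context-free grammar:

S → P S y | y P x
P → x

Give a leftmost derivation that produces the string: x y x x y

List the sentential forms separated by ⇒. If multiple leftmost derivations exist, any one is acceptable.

S ⇒ P S y ⇒ x S y ⇒ x y P x y ⇒ x y x x y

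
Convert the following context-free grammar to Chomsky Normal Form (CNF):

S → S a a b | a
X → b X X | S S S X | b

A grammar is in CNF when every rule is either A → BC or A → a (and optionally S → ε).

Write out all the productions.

TA → a; TB → b; S → a; X → b; S → S X0; X0 → TA X1; X1 → TA TB; X → TB X2; X2 → X X; X → S X3; X3 → S X4; X4 → S X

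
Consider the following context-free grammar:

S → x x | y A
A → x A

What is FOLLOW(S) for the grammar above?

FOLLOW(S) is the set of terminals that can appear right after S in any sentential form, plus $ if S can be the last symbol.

We compute FOLLOW(S) using the standard algorithm.
FOLLOW(S) starts with {$}.
FIRST(A) = {x}
FIRST(S) = {x, y}
FOLLOW(A) = {$}
FOLLOW(S) = {$}
Therefore, FOLLOW(S) = {$}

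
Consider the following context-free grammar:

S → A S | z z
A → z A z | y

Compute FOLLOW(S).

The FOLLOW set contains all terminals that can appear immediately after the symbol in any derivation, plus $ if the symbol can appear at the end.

We compute FOLLOW(S) using the standard algorithm.
FOLLOW(S) starts with {$}.
FIRST(A) = {y, z}
FIRST(S) = {y, z}
FOLLOW(A) = {y, z}
FOLLOW(S) = {$}
Therefore, FOLLOW(S) = {$}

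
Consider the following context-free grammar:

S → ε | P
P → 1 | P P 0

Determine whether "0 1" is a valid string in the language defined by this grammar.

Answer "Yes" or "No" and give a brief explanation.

No - no valid derivation exists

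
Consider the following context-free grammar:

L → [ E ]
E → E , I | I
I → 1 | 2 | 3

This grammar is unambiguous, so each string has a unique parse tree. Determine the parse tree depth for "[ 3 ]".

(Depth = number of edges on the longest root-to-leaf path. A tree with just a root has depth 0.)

3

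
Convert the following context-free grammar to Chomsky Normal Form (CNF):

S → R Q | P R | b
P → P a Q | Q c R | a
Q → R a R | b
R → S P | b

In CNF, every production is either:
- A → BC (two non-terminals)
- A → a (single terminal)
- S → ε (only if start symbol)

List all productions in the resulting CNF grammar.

S → b; TA → a; TC → c; P → a; Q → b; R → b; S → R Q; S → P R; P → P X0; X0 → TA Q; P → Q X1; X1 → TC R; Q → R X2; X2 → TA R; R → S P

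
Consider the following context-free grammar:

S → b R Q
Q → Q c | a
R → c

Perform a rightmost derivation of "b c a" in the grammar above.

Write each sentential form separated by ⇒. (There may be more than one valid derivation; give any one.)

S ⇒ b R Q ⇒ b R a ⇒ b c a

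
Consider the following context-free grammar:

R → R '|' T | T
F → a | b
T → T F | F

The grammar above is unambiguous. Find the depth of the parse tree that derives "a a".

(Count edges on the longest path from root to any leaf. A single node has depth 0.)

4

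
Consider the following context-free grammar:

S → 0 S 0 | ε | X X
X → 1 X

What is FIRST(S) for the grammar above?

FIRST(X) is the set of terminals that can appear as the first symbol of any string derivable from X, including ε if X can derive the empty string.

We compute FIRST(S) using the standard algorithm.
FIRST(S) = {0, 1, ε}
FIRST(X) = {1}
Therefore, FIRST(S) = {0, 1, ε}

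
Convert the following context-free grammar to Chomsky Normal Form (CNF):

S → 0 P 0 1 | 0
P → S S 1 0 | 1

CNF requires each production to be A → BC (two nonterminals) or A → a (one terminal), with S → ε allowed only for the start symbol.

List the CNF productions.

T0 → 0; T1 → 1; S → 0; P → 1; S → T0 X0; X0 → P X1; X1 → T0 T1; P → S X2; X2 → S X3; X3 → T1 T0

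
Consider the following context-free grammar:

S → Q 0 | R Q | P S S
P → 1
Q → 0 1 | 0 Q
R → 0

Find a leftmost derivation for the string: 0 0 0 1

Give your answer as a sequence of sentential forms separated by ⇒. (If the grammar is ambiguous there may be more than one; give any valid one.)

S ⇒ R Q ⇒ 0 Q ⇒ 0 0 Q ⇒ 0 0 0 1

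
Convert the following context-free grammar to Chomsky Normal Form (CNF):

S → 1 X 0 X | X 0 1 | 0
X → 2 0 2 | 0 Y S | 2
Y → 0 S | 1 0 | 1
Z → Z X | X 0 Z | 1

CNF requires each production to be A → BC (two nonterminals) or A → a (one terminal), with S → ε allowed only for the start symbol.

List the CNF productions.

T1 → 1; T0 → 0; S → 0; T2 → 2; X → 2; Y → 1; Z → 1; S → T1 X0; X0 → X X1; X1 → T0 X; S → X X2; X2 → T0 T1; X → T2 X3; X3 → T0 T2; X → T0 X4; X4 → Y S; Y → T0 S; Y → T1 T0; Z → Z X; Z → X X5; X5 → T0 Z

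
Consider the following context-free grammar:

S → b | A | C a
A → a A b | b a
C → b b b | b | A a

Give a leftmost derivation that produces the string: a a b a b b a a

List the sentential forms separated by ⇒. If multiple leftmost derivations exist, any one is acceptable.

S ⇒ C a ⇒ A a a ⇒ a A b a a ⇒ a a A b b a a ⇒ a a b a b b a a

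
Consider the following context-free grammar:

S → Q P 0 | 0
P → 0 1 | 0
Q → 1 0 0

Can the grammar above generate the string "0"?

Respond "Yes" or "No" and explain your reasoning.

Yes - a valid derivation exists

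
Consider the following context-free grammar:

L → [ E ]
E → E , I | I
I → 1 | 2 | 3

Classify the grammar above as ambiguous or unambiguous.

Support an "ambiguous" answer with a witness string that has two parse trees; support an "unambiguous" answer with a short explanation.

Unambiguous - every string in the language has a unique parse tree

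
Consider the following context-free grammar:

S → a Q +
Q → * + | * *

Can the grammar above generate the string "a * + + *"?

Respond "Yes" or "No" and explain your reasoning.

No - no valid derivation exists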